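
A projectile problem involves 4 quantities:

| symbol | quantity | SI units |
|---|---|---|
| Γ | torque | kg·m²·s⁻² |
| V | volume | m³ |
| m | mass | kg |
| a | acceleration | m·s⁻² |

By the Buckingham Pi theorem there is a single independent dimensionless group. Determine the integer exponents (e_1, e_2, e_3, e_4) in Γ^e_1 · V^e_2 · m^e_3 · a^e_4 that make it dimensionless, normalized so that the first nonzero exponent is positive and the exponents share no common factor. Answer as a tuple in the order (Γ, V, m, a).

M: e_1·(1) + e_2·(0) + e_3·(1) + e_4·(0) = 0
L: e_1·(2) + e_2·(3) + e_3·(0) + e_4·(1) = 0
T: e_1·(-2) + e_2·(0) + e_3·(0) + e_4·(-2) = 0
Solving this homogeneous linear system for the smallest-integer solution (first nonzero entry positive) gives (3, -1, -3, -3).

(3, -1, -3, -3)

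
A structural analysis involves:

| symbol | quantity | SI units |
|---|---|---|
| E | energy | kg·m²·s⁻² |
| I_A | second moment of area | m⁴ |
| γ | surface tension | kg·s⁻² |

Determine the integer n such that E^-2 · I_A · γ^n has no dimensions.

Balance the M exponent: (1)·n from γ, plus −2·(1) + (0) = -2 from the rest, must sum to zero.
n − 2 = 0, so n = 2.

2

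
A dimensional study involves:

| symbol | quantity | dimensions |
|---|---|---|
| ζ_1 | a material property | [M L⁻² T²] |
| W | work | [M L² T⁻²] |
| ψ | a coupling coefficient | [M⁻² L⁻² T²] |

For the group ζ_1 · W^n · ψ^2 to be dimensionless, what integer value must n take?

Balance the M exponent: (1)·n from W, plus (1) + 2·(-2) = -3 from the rest, must sum to zero.
n − 3 = 0, so n = 3.

3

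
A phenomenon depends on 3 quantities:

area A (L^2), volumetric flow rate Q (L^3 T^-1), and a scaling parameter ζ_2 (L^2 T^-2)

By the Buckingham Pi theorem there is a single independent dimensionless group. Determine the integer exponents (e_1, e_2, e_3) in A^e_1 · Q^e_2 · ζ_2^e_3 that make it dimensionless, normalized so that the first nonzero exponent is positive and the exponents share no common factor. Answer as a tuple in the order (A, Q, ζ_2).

L: e_1·(2) + e_2·(3) + e_3·(2) = 0
T: e_1·(0) + e_2·(-1) + e_3·(-2) = 0
Solving this homogeneous linear system for the smallest-integer solution (first nonzero entry positive) gives (2, -2, 1).

(2, -2, 1)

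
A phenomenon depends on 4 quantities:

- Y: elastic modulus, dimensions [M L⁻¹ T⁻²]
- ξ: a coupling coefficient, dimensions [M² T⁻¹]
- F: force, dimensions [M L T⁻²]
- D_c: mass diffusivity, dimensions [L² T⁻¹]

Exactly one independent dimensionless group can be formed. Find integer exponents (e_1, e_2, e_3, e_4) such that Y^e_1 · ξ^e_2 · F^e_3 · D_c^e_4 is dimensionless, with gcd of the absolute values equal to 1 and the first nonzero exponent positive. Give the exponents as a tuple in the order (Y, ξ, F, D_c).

(2, 1, -4, 3)

M: e_1·(1) + e_2·(2) + e_3·(1) + e_4·(0) = 0
L: e_1·(-1) + e_2·(0) + e_3·(1) + e_4·(2) = 0
T: e_1·(-2) + e_2·(-1) + e_3·(-2) + e_4·(-1) = 0
Solving this homogeneous linear system for the smallest-integer solution (first nonzero entry positive) gives (2, 1, -4, 3).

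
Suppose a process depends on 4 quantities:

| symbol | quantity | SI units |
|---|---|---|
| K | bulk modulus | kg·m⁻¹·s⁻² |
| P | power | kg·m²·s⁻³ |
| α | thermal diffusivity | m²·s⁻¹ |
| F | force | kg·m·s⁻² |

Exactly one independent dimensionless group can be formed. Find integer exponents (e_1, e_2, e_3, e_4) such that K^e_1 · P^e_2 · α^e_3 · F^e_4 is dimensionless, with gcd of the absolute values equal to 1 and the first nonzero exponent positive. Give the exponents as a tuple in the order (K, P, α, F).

M: e_1·(1) + e_2·(1) + e_3·(0) + e_4·(1) = 0
L: e_1·(-1) + e_2·(2) + e_3·(2) + e_4·(1) = 0
T: e_1·(-2) + e_2·(-3) + e_3·(-1) + e_4·(-2) = 0
Solving this homogeneous linear system for the smallest-integer solution (first nonzero entry positive) gives (1, -2, 2, 1).

(1, -2, 2, 1)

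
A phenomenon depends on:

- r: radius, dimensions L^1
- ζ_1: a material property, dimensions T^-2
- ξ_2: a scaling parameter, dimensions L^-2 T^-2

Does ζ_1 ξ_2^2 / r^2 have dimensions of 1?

no

Sum the exponent of each base dimension across the product:
  L: −2·[r]_L + [ζ_1]_L + 2·[ξ_2]_L = −2·(1) + (0) + 2·(-2) = -6
  T: −2·[r]_T + [ζ_1]_T + 2·[ξ_2]_T = −2·(0) + (-2) + 2·(-2) = -6
Net dimensions [L⁻⁶ T⁻⁶] ≠ [1] — not dimensionless.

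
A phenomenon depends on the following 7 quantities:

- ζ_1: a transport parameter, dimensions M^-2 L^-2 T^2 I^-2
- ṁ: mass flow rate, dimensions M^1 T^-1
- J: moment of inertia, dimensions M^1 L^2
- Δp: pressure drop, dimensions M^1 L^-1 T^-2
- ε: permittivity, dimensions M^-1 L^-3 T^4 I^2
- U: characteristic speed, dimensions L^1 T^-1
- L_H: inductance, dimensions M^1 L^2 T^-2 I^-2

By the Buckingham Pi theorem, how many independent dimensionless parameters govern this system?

There are 7 variables and 4 base dimensions (M, L, T, I).
The dimension matrix has rank 4.
Independent dimensionless groups: 7 − 4 = 3.

3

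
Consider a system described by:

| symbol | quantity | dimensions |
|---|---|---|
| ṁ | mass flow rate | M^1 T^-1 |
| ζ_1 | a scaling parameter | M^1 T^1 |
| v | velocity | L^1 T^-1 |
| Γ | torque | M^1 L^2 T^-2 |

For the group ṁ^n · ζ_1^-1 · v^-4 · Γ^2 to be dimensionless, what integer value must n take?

-1

Balance the M exponent: (1)·n from ṁ, plus −(1) − 4·(0) + 2·(1) = 1 from the rest, must sum to zero.
n + 1 = 0, so n = -1.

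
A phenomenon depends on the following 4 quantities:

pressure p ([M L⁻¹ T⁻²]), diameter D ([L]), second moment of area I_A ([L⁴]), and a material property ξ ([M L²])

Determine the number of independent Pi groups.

There are 4 variables and 3 base dimensions (M, L, T).
The dimension matrix has rank 3.
Independent dimensionless groups: 4 − 3 = 1.

1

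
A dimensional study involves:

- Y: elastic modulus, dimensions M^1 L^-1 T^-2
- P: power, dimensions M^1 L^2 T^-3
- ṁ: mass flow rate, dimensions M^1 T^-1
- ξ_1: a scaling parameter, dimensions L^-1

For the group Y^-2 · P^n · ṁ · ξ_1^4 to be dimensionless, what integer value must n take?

Balance the M exponent: (1)·n from P, plus −2·(1) + (1) + 4·(0) = -1 from the rest, must sum to zero.
n − 1 = 0, so n = 1.

1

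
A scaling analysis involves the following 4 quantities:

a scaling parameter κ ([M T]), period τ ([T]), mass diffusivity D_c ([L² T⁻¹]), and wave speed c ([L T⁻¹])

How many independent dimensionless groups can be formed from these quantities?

1

There are 4 variables and 3 base dimensions (M, L, T).
The dimension matrix has rank 3.
Independent dimensionless groups: 4 − 3 = 1.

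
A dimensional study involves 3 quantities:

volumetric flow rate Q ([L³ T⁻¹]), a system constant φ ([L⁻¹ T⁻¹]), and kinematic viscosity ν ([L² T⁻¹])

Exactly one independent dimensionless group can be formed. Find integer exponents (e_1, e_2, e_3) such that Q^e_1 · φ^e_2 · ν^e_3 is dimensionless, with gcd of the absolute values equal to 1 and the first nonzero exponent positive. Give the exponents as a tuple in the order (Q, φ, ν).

(3, 1, -4)

L: e_1·(3) + e_2·(-1) + e_3·(2) = 0
T: e_1·(-1) + e_2·(-1) + e_3·(-1) = 0
Solving this homogeneous linear system for the smallest-integer solution (first nonzero entry positive) gives (3, 1, -4).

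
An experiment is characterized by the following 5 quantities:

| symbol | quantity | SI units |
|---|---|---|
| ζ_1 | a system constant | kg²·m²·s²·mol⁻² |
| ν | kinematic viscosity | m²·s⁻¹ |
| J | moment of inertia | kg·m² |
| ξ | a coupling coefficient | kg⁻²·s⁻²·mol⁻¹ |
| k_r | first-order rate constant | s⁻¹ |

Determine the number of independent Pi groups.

There are 5 variables and 4 base dimensions (M, L, T, N).
The dimension matrix has rank 4.
Independent dimensionless groups: 5 − 4 = 1.

1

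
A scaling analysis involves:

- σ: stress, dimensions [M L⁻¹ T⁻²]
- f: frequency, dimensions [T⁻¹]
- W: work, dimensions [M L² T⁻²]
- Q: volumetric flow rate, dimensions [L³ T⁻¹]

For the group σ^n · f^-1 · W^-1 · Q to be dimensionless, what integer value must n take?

Balance the M exponent: (1)·n from σ, plus −(0) − (1) + (0) = -1 from the rest, must sum to zero.
n − 1 = 0, so n = 1.

1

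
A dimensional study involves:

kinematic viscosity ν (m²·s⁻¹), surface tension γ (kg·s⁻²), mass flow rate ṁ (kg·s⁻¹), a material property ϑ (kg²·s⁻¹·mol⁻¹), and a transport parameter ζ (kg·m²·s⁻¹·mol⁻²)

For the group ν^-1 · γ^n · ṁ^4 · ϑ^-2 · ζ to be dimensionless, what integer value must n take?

Balance the M exponent: (1)·n from γ, plus −(0) + 4·(1) − 2·(2) + (1) = 1 from the rest, must sum to zero.
n + 1 = 0, so n = -1.

-1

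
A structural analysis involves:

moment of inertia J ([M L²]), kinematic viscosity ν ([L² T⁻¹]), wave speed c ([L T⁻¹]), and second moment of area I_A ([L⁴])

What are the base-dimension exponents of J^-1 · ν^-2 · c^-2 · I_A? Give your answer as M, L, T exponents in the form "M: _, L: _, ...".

Collect each base-dimension exponent across the product:
  M: −(1) − 2·(0) − 2·(0) + (0) = -1
  L: −(2) − 2·(2) − 2·(1) + (4) = -4
  T: −(0) − 2·(-1) − 2·(-1) + (0) = 4
So the dimensions are [M⁻¹ L⁻⁴ T⁴].

M: -1, L: -4, T: 4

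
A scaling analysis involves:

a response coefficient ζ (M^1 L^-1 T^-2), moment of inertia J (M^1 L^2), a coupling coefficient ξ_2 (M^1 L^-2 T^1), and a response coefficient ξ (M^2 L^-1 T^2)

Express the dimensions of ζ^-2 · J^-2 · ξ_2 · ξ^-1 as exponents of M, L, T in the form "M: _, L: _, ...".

Collect each base-dimension exponent across the product:
  M: −2·(1) − 2·(1) + (1) − (2) = -5
  L: −2·(-1) − 2·(2) + (-2) − (-1) = -3
  T: −2·(-2) − 2·(0) + (1) − (2) = 3
So the dimensions are [M⁻⁵ L⁻³ T³].

M: -5, L: -3, T: 3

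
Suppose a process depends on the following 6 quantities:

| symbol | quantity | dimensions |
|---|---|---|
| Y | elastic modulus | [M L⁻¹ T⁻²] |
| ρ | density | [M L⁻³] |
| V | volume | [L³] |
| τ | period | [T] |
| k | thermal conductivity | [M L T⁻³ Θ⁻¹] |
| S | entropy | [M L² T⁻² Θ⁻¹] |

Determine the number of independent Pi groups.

2

There are 6 variables and 4 base dimensions (M, L, T, Θ).
The dimension matrix has rank 4.
Independent dimensionless groups: 6 − 4 = 2.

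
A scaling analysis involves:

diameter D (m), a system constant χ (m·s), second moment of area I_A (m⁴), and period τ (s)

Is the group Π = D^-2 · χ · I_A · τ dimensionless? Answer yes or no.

Sum the exponent of each base dimension across the product:
  L: −2·[D]_L + [χ]_L + [I_A]_L + [τ]_L = −2·(1) + (1) + (4) + (0) = 3
  T: −2·[D]_T + [χ]_T + [I_A]_T + [τ]_T = −2·(0) + (1) + (0) + (1) = 2
Net dimensions [L³ T²] ≠ [1] — not dimensionless.

no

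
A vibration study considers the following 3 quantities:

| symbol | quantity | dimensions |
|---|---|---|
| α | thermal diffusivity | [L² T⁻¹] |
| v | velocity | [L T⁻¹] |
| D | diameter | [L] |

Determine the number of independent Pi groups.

1

There are 3 variables and 2 base dimensions (L, T).
The dimension matrix has rank 2.
Independent dimensionless groups: 3 − 2 = 1.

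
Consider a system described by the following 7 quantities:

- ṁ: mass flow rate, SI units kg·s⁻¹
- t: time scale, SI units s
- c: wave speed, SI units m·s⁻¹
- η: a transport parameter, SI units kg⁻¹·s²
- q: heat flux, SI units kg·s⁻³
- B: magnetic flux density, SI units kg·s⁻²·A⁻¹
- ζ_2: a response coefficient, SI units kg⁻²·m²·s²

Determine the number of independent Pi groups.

There are 7 variables and 4 base dimensions (M, L, T, I).
The dimension matrix has rank 4.
Independent dimensionless groups: 7 − 4 = 3.

3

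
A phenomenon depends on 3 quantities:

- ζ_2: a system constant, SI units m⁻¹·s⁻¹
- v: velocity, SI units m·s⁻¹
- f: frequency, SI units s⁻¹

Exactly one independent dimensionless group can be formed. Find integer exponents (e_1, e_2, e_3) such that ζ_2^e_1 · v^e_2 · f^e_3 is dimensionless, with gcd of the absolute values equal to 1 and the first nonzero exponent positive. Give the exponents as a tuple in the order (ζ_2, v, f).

L: e_1·(-1) + e_2·(1) + e_3·(0) = 0
T: e_1·(-1) + e_2·(-1) + e_3·(-1) = 0
Solving this homogeneous linear system for the smallest-integer solution (first nonzero entry positive) gives (1, 1, -2).

(1, 1, -2)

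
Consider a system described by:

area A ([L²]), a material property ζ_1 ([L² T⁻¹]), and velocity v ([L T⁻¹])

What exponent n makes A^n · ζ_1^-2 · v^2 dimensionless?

Balance the L exponent: (2)·n from A, plus −2·(2) + 2·(1) = -2 from the rest, must sum to zero.
2n − 2 = 0, so n = 1.

1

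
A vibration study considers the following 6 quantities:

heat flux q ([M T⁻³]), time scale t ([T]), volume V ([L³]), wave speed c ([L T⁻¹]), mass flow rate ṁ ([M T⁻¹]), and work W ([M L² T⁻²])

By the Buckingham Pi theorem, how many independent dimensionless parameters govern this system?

There are 6 variables and 3 base dimensions (M, L, T).
The dimension matrix has rank 3.
Independent dimensionless groups: 6 − 3 = 3.

3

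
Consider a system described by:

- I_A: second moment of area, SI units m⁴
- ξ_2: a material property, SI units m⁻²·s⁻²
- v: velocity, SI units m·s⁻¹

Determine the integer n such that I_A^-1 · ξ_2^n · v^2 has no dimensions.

Balance the L exponent: (-2)·n from ξ_2, plus −(4) + 2·(1) = -2 from the rest, must sum to zero.
-2n − 2 = 0, so n = -1.

-1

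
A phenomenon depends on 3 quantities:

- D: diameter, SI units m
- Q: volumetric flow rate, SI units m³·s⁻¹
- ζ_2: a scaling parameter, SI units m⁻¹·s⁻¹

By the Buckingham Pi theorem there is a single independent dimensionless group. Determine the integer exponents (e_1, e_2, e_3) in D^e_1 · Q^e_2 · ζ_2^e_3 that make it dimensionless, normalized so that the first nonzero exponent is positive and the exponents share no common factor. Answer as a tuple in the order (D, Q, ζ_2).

L: e_1·(1) + e_2·(3) + e_3·(-1) = 0
T: e_1·(0) + e_2·(-1) + e_3·(-1) = 0
Solving this homogeneous linear system for the smallest-integer solution (first nonzero entry positive) gives (4, -1, 1).

(4, -1, 1)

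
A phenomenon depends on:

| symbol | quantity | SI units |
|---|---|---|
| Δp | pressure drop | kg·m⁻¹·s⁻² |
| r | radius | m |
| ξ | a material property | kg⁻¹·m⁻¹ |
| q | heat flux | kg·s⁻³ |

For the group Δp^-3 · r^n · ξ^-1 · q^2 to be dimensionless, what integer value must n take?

Balance the L exponent: (1)·n from r, plus −3·(-1) − (-1) + 2·(0) = 4 from the rest, must sum to zero.
n + 4 = 0, so n = -4.

-4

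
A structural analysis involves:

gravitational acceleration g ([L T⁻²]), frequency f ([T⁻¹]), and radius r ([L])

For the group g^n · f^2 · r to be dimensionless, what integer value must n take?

-1

Balance the L exponent: (1)·n from g, plus 2·(0) + (1) = 1 from the rest, must sum to zero.
n + 1 = 0, so n = -1.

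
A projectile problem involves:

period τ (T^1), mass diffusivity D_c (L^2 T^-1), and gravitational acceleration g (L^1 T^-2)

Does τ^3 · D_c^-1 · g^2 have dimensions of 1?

Sum the exponent of each base dimension across the product:
  L: 3·[τ]_L − [D_c]_L + 2·[g]_L = 3·(0) − (2) + 2·(1) = 0
  T: 3·[τ]_T − [D_c]_T + 2·[g]_T = 3·(1) − (-1) + 2·(-2) = 0
All base exponents vanish — dimensionless.

yes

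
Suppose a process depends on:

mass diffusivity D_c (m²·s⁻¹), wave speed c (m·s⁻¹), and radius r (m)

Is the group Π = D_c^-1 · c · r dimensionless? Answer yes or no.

yes

Sum the exponent of each base dimension across the product:
  M: −[D_c]_M + [c]_M + [r]_M = −(0) + (0) + (0) = 0
  L: −[D_c]_L + [c]_L + [r]_L = −(2) + (1) + (1) = 0
  T: −[D_c]_T + [c]_T + [r]_T = −(-1) + (-1) + (0) = 0
All base exponents vanish — dimensionless.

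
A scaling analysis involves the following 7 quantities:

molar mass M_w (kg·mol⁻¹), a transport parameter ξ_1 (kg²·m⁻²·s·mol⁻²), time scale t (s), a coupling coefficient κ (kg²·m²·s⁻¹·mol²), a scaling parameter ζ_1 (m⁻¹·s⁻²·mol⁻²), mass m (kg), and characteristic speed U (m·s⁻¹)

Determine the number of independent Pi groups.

There are 7 variables and 4 base dimensions (M, L, T, N).
The dimension matrix has rank 4.
Independent dimensionless groups: 7 − 4 = 3.

3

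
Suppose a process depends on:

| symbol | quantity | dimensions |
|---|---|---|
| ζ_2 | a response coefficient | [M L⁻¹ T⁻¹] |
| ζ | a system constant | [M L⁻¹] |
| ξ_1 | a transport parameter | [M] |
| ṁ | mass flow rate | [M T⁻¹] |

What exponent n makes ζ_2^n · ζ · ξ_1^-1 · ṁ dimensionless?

-1

Balance the M exponent: (1)·n from ζ_2, plus (1) − (1) + (1) = 1 from the rest, must sum to zero.
n + 1 = 0, so n = -1.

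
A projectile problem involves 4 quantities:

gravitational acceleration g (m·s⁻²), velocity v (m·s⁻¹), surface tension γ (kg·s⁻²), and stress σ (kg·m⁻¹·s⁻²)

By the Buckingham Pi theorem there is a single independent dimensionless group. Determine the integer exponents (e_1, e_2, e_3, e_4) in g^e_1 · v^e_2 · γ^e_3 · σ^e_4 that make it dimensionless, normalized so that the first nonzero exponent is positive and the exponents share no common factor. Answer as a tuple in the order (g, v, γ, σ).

M: e_1·(0) + e_2·(0) + e_3·(1) + e_4·(1) = 0
L: e_1·(1) + e_2·(1) + e_3·(0) + e_4·(-1) = 0
T: e_1·(-2) + e_2·(-1) + e_3·(-2) + e_4·(-2) = 0
Solving this homogeneous linear system for the smallest-integer solution (first nonzero entry positive) gives (1, -2, 1, -1).

(1, -2, 1, -1)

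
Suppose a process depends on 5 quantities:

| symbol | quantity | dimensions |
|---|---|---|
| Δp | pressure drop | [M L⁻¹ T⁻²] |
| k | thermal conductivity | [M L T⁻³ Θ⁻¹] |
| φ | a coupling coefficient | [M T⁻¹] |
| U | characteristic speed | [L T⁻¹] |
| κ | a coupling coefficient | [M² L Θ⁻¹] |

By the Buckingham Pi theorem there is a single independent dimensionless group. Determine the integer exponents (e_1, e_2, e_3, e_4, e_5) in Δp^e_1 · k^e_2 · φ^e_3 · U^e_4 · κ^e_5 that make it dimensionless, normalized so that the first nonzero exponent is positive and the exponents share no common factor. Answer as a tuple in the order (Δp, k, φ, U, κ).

M: e_1·(1) + e_2·(1) + e_3·(1) + e_4·(0) + e_5·(2) = 0
L: e_1·(-1) + e_2·(1) + e_3·(0) + e_4·(1) + e_5·(1) = 0
T: e_1·(-2) + e_2·(-3) + e_3·(-1) + e_4·(-1) + e_5·(0) = 0
Θ: e_1·(0) + e_2·(-1) + e_3·(0) + e_4·(0) + e_5·(-1) = 0
Solving this homogeneous linear system for the smallest-integer solution (first nonzero entry positive) gives (2, -1, -3, 2, 1).

(2, -1, -3, 2, 1)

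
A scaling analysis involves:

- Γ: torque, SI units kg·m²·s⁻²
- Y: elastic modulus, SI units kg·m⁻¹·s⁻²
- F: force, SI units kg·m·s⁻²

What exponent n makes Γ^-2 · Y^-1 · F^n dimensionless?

Balance the M exponent: (1)·n from F, plus −2·(1) − (1) = -3 from the rest, must sum to zero.
n − 3 = 0, so n = 3.

3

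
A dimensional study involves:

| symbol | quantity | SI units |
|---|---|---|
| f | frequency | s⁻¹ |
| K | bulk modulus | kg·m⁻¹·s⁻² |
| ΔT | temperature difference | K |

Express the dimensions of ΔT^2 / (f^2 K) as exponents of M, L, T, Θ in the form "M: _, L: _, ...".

M: -1, L: 1, T: 4, Θ: 2

Collect each base-dimension exponent across the product:
  M: −2·(0) − (1) + 2·(0) = -1
  L: −2·(0) − (-1) + 2·(0) = 1
  T: −2·(-1) − (-2) + 2·(0) = 4
  Θ: −2·(0) − (0) + 2·(1) = 2
So the dimensions are [M⁻¹ L T⁴ Θ²].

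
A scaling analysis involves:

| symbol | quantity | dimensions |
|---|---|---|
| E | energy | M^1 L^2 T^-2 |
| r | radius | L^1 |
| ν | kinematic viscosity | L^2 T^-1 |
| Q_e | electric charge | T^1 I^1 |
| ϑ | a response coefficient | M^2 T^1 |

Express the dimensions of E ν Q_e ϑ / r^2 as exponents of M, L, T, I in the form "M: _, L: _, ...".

M: 3, L: 2, T: -1, I: 1

Collect each base-dimension exponent across the product:
  M: (1) − 2·(0) + (0) + (0) + (2) = 3
  L: (2) − 2·(1) + (2) + (0) + (0) = 2
  T: (-2) − 2·(0) + (-1) + (1) + (1) = -1
  I: (0) − 2·(0) + (0) + (1) + (0) = 1
So the dimensions are [M³ L² T⁻¹ I].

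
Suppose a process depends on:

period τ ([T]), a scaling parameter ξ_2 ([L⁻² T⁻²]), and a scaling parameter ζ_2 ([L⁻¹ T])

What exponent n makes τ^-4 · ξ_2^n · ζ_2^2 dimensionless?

Balance the L exponent: (-2)·n from ξ_2, plus −4·(0) + 2·(-1) = -2 from the rest, must sum to zero.
-2n − 2 = 0, so n = -1.

-1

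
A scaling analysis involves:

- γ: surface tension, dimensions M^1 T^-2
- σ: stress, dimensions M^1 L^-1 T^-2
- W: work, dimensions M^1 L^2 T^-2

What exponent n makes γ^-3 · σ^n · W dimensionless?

Balance the M exponent: (1)·n from σ, plus −3·(1) + (1) = -2 from the rest, must sum to zero.
n − 2 = 0, so n = 2.

2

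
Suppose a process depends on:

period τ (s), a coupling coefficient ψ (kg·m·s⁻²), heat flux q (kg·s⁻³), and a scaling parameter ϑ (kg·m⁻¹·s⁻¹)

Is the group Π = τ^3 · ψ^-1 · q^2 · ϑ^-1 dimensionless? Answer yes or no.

yes

Sum the exponent of each base dimension across the product:
  M: 3·[τ]_M − [ψ]_M + 2·[q]_M − [ϑ]_M = 3·(0) − (1) + 2·(1) − (1) = 0
  L: 3·[τ]_L − [ψ]_L + 2·[q]_L − [ϑ]_L = 3·(0) − (1) + 2·(0) − (-1) = 0
  T: 3·[τ]_T − [ψ]_T + 2·[q]_T − [ϑ]_T = 3·(1) − (-2) + 2·(-3) − (-1) = 0
All base exponents vanish — dimensionless.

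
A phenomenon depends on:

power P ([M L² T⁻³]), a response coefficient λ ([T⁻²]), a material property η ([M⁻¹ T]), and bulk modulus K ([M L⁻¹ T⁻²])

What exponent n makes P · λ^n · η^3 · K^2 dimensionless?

Balance the T exponent: (-2)·n from λ, plus (-3) + 3·(1) + 2·(-2) = -4 from the rest, must sum to zero.
-2n − 4 = 0, so n = -2.

-2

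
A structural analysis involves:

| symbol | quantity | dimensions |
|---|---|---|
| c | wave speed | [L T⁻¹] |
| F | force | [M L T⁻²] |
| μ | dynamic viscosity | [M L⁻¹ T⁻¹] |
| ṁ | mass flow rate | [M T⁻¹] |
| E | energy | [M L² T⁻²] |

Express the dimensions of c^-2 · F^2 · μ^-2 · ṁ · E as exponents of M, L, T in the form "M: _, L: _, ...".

Collect each base-dimension exponent across the product:
  M: −2·(0) + 2·(1) − 2·(1) + (1) + (1) = 2
  L: −2·(1) + 2·(1) − 2·(-1) + (0) + (2) = 4
  T: −2·(-1) + 2·(-2) − 2·(-1) + (-1) + (-2) = -3
So the dimensions are [M² L⁴ T⁻³].

M: 2, L: 4, T: -3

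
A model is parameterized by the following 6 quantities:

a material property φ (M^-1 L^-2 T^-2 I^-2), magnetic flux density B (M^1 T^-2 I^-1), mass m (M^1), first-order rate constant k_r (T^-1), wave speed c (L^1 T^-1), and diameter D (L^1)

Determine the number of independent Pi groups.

There are 6 variables and 4 base dimensions (M, L, T, I).
The dimension matrix has rank 4.
Independent dimensionless groups: 6 − 4 = 2.

2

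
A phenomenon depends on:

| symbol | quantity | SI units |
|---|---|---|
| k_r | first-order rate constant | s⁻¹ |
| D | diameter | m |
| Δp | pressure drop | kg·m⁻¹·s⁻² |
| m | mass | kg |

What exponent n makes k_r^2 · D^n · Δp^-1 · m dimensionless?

Balance the L exponent: (1)·n from D, plus 2·(0) − (-1) + (0) = 1 from the rest, must sum to zero.
n + 1 = 0, so n = -1.

-1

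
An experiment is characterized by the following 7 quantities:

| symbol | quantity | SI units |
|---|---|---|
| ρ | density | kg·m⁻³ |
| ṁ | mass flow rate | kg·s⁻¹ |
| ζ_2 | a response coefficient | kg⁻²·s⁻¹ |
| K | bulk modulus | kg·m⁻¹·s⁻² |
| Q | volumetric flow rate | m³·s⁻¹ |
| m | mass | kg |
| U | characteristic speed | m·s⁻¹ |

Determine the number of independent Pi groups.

4

There are 7 variables and 3 base dimensions (M, L, T).
The dimension matrix has rank 3.
Independent dimensionless groups: 7 − 3 = 4.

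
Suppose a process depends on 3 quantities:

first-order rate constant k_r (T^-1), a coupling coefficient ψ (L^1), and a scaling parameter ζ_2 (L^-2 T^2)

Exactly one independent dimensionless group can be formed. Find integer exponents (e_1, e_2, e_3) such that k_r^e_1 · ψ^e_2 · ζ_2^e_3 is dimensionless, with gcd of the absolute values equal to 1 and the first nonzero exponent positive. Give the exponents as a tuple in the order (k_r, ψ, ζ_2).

L: e_1·(0) + e_2·(1) + e_3·(-2) = 0
T: e_1·(-1) + e_2·(0) + e_3·(2) = 0
Solving this homogeneous linear system for the smallest-integer solution (first nonzero entry positive) gives (2, 2, 1).

(2, 2, 1)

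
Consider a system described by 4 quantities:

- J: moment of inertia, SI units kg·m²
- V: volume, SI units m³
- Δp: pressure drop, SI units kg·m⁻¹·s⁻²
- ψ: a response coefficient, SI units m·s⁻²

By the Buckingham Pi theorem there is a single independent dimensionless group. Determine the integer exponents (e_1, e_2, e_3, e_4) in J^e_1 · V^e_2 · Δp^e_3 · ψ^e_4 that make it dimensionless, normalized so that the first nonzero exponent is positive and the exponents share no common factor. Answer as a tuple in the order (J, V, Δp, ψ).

M: e_1·(1) + e_2·(0) + e_3·(1) + e_4·(0) = 0
L: e_1·(2) + e_2·(3) + e_3·(-1) + e_4·(1) = 0
T: e_1·(0) + e_2·(0) + e_3·(-2) + e_4·(-2) = 0
Solving this homogeneous linear system for the smallest-integer solution (first nonzero entry positive) gives (3, -4, -3, 3).

(3, -4, -3, 3)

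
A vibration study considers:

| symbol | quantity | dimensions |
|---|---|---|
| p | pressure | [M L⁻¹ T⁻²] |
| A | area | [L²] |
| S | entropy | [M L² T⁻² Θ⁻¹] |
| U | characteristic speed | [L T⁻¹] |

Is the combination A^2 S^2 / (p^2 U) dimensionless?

Sum the exponent of each base dimension across the product:
  M: −2·[p]_M + 2·[A]_M + 2·[S]_M − [U]_M = −2·(1) + 2·(0) + 2·(1) − (0) = 0
  L: −2·[p]_L + 2·[A]_L + 2·[S]_L − [U]_L = −2·(-1) + 2·(2) + 2·(2) − (1) = 9
  T: −2·[p]_T + 2·[A]_T + 2·[S]_T − [U]_T = −2·(-2) + 2·(0) + 2·(-2) − (-1) = 1
  Θ: −2·[p]_Θ + 2·[A]_Θ + 2·[S]_Θ − [U]_Θ = −2·(0) + 2·(0) + 2·(-1) − (0) = -2
Net dimensions [L⁹ T Θ⁻²] ≠ [1] — not dimensionless.

no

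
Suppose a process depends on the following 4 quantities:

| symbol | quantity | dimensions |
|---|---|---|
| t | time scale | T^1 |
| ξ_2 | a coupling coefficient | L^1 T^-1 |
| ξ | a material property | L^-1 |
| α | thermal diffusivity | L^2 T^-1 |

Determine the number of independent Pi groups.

2

There are 4 variables and 2 base dimensions (L, T).
The dimension matrix has rank 2.
Independent dimensionless groups: 4 − 2 = 2.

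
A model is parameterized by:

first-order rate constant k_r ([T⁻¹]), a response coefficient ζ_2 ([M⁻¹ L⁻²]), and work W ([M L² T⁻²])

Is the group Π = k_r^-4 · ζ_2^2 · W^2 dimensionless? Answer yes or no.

yes

Sum the exponent of each base dimension across the product:
  M: −4·[k_r]_M + 2·[ζ_2]_M + 2·[W]_M = −4·(0) + 2·(-1) + 2·(1) = 0
  L: −4·[k_r]_L + 2·[ζ_2]_L + 2·[W]_L = −4·(0) + 2·(-2) + 2·(2) = 0
  T: −4·[k_r]_T + 2·[ζ_2]_T + 2·[W]_T = −4·(-1) + 2·(0) + 2·(-2) = 0
All base exponents vanish — dimensionless.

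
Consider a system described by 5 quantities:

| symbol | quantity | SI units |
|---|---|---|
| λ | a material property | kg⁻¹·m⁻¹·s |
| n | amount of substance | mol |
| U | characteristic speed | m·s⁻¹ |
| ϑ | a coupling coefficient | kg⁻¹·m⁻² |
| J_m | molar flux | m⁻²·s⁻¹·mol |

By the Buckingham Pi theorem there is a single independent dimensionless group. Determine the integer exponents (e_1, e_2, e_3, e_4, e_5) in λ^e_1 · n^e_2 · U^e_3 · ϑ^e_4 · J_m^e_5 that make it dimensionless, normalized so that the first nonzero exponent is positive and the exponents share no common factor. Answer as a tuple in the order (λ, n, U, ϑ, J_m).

(3, -2, 1, -3, 2)

M: e_1·(-1) + e_2·(0) + e_3·(0) + e_4·(-1) + e_5·(0) = 0
L: e_1·(-1) + e_2·(0) + e_3·(1) + e_4·(-2) + e_5·(-2) = 0
T: e_1·(1) + e_2·(0) + e_3·(-1) + e_4·(0) + e_5·(-1) = 0
N: e_1·(0) + e_2·(1) + e_3·(0) + e_4·(0) + e_5·(1) = 0
Solving this homogeneous linear system for the smallest-integer solution (first nonzero entry positive) gives (3, -2, 1, -3, 2).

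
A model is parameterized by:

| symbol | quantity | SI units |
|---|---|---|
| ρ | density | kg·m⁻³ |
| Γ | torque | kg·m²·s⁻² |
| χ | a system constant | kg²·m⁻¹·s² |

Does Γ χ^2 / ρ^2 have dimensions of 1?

Sum the exponent of each base dimension across the product:
  M: −2·[ρ]_M + [Γ]_M + 2·[χ]_M = −2·(1) + (1) + 2·(2) = 3
  L: −2·[ρ]_L + [Γ]_L + 2·[χ]_L = −2·(-3) + (2) + 2·(-1) = 6
  T: −2·[ρ]_T + [Γ]_T + 2·[χ]_T = −2·(0) + (-2) + 2·(2) = 2
Net dimensions [M³ L⁶ T²] ≠ [1] — not dimensionless.

no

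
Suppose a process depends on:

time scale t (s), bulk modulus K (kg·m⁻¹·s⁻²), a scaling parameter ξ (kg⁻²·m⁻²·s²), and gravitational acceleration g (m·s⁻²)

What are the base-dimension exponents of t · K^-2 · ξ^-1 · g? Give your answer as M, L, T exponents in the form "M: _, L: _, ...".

M: 0, L: 5, T: 1

Collect each base-dimension exponent across the product:
  M: (0) − 2·(1) − (-2) + (0) = 0
  L: (0) − 2·(-1) − (-2) + (1) = 5
  T: (1) − 2·(-2) − (2) + (-2) = 1
So the dimensions are [L⁵ T].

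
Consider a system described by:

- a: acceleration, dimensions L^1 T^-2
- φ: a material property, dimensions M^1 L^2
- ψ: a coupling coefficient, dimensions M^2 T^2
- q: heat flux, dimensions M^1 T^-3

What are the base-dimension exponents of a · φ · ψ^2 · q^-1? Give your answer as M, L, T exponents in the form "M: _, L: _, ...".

Collect each base-dimension exponent across the product:
  M: (0) + (1) + 2·(2) − (1) = 4
  L: (1) + (2) + 2·(0) − (0) = 3
  T: (-2) + (0) + 2·(2) − (-3) = 5
So the dimensions are [M⁴ L³ T⁵].

M: 4, L: 3, T: 5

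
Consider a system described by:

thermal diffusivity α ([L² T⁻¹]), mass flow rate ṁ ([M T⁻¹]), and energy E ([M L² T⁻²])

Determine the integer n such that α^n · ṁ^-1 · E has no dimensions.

Balance the L exponent: (2)·n from α, plus −(0) + (2) = 2 from the rest, must sum to zero.
2n + 2 = 0, so n = -1.

-1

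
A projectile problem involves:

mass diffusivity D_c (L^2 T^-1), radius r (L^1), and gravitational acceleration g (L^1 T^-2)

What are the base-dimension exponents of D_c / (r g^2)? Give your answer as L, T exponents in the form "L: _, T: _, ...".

Collect each base-dimension exponent across the product:
  L: (2) − (1) − 2·(1) = -1
  T: (-1) − (0) − 2·(-2) = 3
So the dimensions are [L⁻¹ T³].

L: -1, T: 3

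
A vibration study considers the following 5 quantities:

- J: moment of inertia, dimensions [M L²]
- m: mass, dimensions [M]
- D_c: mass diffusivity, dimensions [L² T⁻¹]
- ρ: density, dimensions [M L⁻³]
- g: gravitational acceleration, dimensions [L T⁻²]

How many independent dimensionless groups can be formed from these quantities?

There are 5 variables and 3 base dimensions (M, L, T).
The dimension matrix has rank 3.
Independent dimensionless groups: 5 − 3 = 2.

2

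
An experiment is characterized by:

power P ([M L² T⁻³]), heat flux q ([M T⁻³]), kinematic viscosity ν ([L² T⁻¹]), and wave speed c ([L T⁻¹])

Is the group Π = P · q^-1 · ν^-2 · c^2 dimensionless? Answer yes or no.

Sum the exponent of each base dimension across the product:
  M: [P]_M − [q]_M − 2·[ν]_M + 2·[c]_M = (1) − (1) − 2·(0) + 2·(0) = 0
  L: [P]_L − [q]_L − 2·[ν]_L + 2·[c]_L = (2) − (0) − 2·(2) + 2·(1) = 0
  T: [P]_T − [q]_T − 2·[ν]_T + 2·[c]_T = (-3) − (-3) − 2·(-1) + 2·(-1) = 0
All base exponents vanish — dimensionless.

yes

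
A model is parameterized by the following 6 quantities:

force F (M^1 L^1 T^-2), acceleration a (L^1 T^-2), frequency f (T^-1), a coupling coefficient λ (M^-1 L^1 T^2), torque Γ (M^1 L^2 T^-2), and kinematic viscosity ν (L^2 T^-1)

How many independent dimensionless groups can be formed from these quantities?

3

There are 6 variables and 3 base dimensions (M, L, T).
The dimension matrix has rank 3.
Independent dimensionless groups: 6 − 3 = 3.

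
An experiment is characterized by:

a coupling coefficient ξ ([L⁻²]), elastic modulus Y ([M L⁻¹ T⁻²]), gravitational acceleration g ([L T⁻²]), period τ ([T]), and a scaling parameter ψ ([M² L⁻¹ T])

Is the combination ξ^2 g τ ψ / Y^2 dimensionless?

Sum the exponent of each base dimension across the product:
  M: 2·[ξ]_M − 2·[Y]_M + [g]_M + [τ]_M + [ψ]_M = 2·(0) − 2·(1) + (0) + (0) + (2) = 0
  L: 2·[ξ]_L − 2·[Y]_L + [g]_L + [τ]_L + [ψ]_L = 2·(-2) − 2·(-1) + (1) + (0) + (-1) = -2
  T: 2·[ξ]_T − 2·[Y]_T + [g]_T + [τ]_T + [ψ]_T = 2·(0) − 2·(-2) + (-2) + (1) + (1) = 4
Net dimensions [L⁻² T⁴] ≠ [1] — not dimensionless.

no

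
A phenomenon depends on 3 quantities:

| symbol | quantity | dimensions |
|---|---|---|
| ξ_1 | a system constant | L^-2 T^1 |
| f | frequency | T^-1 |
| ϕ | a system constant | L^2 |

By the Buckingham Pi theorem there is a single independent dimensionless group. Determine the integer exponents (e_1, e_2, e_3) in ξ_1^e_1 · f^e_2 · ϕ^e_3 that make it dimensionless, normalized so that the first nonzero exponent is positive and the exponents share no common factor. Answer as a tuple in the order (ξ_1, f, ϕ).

(1, 1, 1)

L: e_1·(-2) + e_2·(0) + e_3·(2) = 0
T: e_1·(1) + e_2·(-1) + e_3·(0) = 0
Solving this homogeneous linear system for the smallest-integer solution (first nonzero entry positive) gives (1, 1, 1).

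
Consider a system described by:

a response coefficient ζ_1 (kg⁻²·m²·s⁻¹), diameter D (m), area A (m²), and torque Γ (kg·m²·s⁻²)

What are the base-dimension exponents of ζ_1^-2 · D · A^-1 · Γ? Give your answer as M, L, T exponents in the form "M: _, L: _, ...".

M: 5, L: -3, T: 0

Collect each base-dimension exponent across the product:
  M: −2·(-2) + (0) − (0) + (1) = 5
  L: −2·(2) + (1) − (2) + (2) = -3
  T: −2·(-1) + (0) − (0) + (-2) = 0
So the dimensions are [M⁵ L⁻³].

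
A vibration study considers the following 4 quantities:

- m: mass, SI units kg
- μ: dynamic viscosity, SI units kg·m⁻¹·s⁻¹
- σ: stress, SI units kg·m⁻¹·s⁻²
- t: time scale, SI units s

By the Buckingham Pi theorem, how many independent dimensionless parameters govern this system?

There are 4 variables and 3 base dimensions (M, L, T).
The dimension matrix has rank 3.
Independent dimensionless groups: 4 − 3 = 1.

1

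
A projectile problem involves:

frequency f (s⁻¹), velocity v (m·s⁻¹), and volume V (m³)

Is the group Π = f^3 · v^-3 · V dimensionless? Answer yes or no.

Sum the exponent of each base dimension across the product:
  M: 3·[f]_M − 3·[v]_M + [V]_M = 3·(0) − 3·(0) + (0) = 0
  L: 3·[f]_L − 3·[v]_L + [V]_L = 3·(0) − 3·(1) + (3) = 0
  T: 3·[f]_T − 3·[v]_T + [V]_T = 3·(-1) − 3·(-1) + (0) = 0
  Θ: 3·[f]_Θ − 3·[v]_Θ + [V]_Θ = 3·(0) − 3·(0) + (0) = 0
All base exponents vanish — dimensionless.

yes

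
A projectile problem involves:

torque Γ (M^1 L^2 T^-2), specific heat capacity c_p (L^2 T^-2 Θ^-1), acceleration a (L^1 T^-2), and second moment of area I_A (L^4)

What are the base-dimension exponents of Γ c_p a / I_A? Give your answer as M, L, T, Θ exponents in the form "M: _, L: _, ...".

Collect each base-dimension exponent across the product:
  M: (1) + (0) + (0) − (0) = 1
  L: (2) + (2) + (1) − (4) = 1
  T: (-2) + (-2) + (-2) − (0) = -6
  Θ: (0) + (-1) + (0) − (0) = -1
So the dimensions are [M L T⁻⁶ Θ⁻¹].

M: 1, L: 1, T: -6, Θ: -1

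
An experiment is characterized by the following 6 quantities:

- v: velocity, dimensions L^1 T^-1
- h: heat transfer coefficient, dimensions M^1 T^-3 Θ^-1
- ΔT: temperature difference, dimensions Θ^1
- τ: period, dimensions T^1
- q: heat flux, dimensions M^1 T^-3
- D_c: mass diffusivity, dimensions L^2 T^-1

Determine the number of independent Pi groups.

2

There are 6 variables and 4 base dimensions (M, L, T, Θ).
The dimension matrix has rank 4.
Independent dimensionless groups: 6 − 4 = 2.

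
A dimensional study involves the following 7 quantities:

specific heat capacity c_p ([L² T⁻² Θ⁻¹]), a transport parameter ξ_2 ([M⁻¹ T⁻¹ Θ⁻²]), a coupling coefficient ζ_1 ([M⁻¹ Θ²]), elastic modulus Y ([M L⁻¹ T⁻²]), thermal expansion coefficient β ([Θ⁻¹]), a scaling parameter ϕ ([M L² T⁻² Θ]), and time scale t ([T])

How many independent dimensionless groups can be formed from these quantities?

3

There are 7 variables and 4 base dimensions (M, L, T, Θ).
The dimension matrix has rank 4.
Independent dimensionless groups: 7 − 4 = 3.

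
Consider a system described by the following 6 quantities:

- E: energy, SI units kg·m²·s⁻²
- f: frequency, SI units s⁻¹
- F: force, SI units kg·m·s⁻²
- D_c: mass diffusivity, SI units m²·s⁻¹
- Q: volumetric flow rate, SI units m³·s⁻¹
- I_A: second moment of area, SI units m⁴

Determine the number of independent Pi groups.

3

There are 6 variables and 3 base dimensions (M, L, T).
The dimension matrix has rank 3.
Independent dimensionless groups: 6 − 3 = 3.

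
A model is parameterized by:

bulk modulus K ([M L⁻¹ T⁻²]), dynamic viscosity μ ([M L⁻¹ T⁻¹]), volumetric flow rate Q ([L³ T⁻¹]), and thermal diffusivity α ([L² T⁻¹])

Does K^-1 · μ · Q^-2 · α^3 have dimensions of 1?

yes

Sum the exponent of each base dimension across the product:
  M: −[K]_M + [μ]_M − 2·[Q]_M + 3·[α]_M = −(1) + (1) − 2·(0) + 3·(0) = 0
  L: −[K]_L + [μ]_L − 2·[Q]_L + 3·[α]_L = −(-1) + (-1) − 2·(3) + 3·(2) = 0
  T: −[K]_T + [μ]_T − 2·[Q]_T + 3·[α]_T = −(-2) + (-1) − 2·(-1) + 3·(-1) = 0
All base exponents vanish — dimensionless.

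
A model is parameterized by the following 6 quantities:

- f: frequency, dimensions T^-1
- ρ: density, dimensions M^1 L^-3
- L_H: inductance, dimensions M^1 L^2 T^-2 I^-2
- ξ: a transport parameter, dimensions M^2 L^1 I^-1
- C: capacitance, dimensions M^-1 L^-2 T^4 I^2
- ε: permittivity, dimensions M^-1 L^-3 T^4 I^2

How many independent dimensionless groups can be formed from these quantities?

2

There are 6 variables and 4 base dimensions (M, L, T, I).
The dimension matrix has rank 4.
Independent dimensionless groups: 6 − 4 = 2.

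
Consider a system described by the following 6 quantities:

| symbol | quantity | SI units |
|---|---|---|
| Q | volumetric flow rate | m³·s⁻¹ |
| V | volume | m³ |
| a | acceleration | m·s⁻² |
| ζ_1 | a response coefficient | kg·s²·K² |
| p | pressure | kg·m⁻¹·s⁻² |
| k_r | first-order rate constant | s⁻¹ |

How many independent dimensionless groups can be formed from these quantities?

2

There are 6 variables and 4 base dimensions (M, L, T, Θ).
The dimension matrix has rank 4.
Independent dimensionless groups: 6 − 4 = 2.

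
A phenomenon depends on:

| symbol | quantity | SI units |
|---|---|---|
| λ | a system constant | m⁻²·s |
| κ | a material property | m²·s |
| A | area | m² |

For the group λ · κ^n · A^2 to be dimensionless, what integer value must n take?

-1

Balance the L exponent: (2)·n from κ, plus (-2) + 2·(2) = 2 from the rest, must sum to zero.
2n + 2 = 0, so n = -1.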